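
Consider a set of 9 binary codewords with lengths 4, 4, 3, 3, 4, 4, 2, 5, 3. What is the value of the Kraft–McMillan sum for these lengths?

0.90625

With common denominator 2^5 = 32: Σ 2^(−ℓᵢ) = 2/32 + 2/32 + 4/32 + 4/32 + 2/32 + 2/32 + 8/32 + 1/32 + 4/32 = 29/32 = 0.90625.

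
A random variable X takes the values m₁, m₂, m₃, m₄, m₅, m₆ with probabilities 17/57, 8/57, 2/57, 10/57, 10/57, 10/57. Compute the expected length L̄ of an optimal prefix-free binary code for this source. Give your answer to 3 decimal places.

2.526 bits/symbol

Repeatedly combine the two least-probable nodes; the expected code length is the sum of the merged weights.
merge 2/57 + 8/57 → 10/57
merge 10/57 + 10/57 → 20/57
merge 10/57 + 10/57 → 20/57
merge 17/57 + 20/57 → 37/57
merge 20/57 + 37/57 → 1
L = 10/57 + 20/57 + 20/57 + 37/57 + 1 = 48/19 ≈ 2.526 bits/symbol.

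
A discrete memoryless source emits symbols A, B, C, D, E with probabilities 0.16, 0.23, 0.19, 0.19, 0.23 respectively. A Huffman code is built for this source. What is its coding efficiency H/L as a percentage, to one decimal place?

98.2%

Entropy H = −Σ p log₂ p ≈ 2.3088 bits.
Huffman merges: 4/25+19/100→7/20; 19/100+23/100→21/50; 23/100+7/20→29/50; 21/50+29/50→1. L = 47/20 ≈ 2.3500.
Efficiency = H/L = 2.3088/2.3500 = 98.2%.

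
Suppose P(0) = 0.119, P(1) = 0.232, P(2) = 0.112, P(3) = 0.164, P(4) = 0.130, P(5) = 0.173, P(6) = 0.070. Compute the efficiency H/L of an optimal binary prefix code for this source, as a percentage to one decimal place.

Entropy H = −Σ p log₂ p ≈ 2.7250 bits.
Huffman merges: 7/100+14/125→91/500; 119/1000+13/100→249/1000; 41/250+173/1000→337/1000; 91/500+29/125→207/500; 249/1000+337/1000→293/500; 207/500+293/500→1. L = 346/125 ≈ 2.7680.
Efficiency = H/L = 2.7250/2.7680 = 98.4%.

98.4%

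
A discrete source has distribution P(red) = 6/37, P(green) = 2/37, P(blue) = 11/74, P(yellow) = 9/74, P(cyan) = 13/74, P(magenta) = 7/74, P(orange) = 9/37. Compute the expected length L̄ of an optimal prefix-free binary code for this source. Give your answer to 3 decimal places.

Repeatedly combine the two least-probable nodes; the expected code length is the sum of the merged weights.
merge 2/37 + 7/74 → 11/74
merge 9/74 + 11/74 → 10/37
merge 11/74 + 6/37 → 23/74
merge 13/74 + 9/37 → 31/74
merge 10/37 + 23/74 → 43/74
merge 31/74 + 43/74 → 1
L = 11/74 + 10/37 + 23/74 + 31/74 + 43/74 + 1 = 101/37 ≈ 2.730 bits/symbol.

2.730 bits/symbol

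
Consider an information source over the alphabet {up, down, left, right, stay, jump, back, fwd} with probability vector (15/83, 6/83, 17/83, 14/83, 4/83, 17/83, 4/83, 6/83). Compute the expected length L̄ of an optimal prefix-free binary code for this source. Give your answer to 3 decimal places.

Repeatedly combine the two least-probable nodes; the expected code length is the sum of the merged weights.
merge 4/83 + 4/83 → 8/83
merge 6/83 + 6/83 → 12/83
merge 8/83 + 12/83 → 20/83
merge 14/83 + 15/83 → 29/83
merge 17/83 + 17/83 → 34/83
merge 20/83 + 29/83 → 49/83
merge 34/83 + 49/83 → 1
L = 8/83 + 12/83 + 20/83 + 29/83 + 34/83 + 49/83 + 1 = 235/83 ≈ 2.831 bits/symbol.

2.831 bits/symbol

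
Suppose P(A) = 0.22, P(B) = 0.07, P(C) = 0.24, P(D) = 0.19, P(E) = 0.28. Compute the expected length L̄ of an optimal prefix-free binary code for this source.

2.26 bits/symbol

Repeatedly combine the two least-probable nodes; the expected code length is the sum of the merged weights.
merge 7/100 + 19/100 → 13/50
merge 11/50 + 6/25 → 23/50
merge 13/50 + 7/25 → 27/50
merge 23/50 + 27/50 → 1
L = 13/50 + 23/50 + 27/50 + 1 = 113/50 = 2.26 bits/symbol.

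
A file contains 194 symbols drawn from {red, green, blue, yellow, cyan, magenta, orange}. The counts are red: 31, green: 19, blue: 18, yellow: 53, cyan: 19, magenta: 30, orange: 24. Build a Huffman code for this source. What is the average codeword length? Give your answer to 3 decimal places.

2.727 bits/symbol

Probabilities are the counts divided by 194.
Repeatedly combine the two least-probable nodes; the expected code length is the sum of the merged weights.
merge 9/97 + 19/194 → 37/194
merge 19/194 + 12/97 → 43/194
merge 15/97 + 31/194 → 61/194
merge 37/194 + 43/194 → 40/97
merge 53/194 + 61/194 → 57/97
merge 40/97 + 57/97 → 1
L = 37/194 + 43/194 + 61/194 + 40/97 + 57/97 + 1 = 529/194 ≈ 2.727 bits/symbol.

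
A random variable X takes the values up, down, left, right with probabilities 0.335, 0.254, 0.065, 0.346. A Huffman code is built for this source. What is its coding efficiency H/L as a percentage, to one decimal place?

92.1%

Entropy H = −Σ p log₂ p ≈ 1.8168 bits.
Huffman merges: 13/200+127/500→319/1000; 319/1000+67/200→327/500; 173/500+327/500→1. L = 1973/1000 ≈ 1.9730.
Efficiency = H/L = 1.8168/1.9730 = 92.1%.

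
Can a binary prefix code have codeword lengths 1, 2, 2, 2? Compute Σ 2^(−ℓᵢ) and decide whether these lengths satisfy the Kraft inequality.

With common denominator 2^2 = 4: Σ 2^(−ℓᵢ) = 2/4 + 1/4 + 1/4 + 1/4 = 5/4 = 1.25.
Kraft's inequality requires Σ ≤ 1; here Σ = 1.25 > 1, so no such prefix code exists.

1.25; no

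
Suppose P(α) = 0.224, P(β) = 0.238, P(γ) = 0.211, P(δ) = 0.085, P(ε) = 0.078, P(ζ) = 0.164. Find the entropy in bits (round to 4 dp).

H = −Σ pᵢ log₂ pᵢ.
−0.224·log₂(0.224) = 0.4835
−0.238·log₂(0.238) = 0.4929
−0.211·log₂(0.211) = 0.4736
−0.085·log₂(0.085) = 0.3023
−0.078·log₂(0.078) = 0.2871
−0.164·log₂(0.164) = 0.4278
Sum ≈ 2.4671 → 2.4671 bits.

2.4671 bits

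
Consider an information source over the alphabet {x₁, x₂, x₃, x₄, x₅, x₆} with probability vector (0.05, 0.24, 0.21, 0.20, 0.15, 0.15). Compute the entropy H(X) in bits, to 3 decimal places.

2.469 bits

H = −Σ pᵢ log₂ pᵢ.
−0.05·log₂(0.05) = 0.2161
−0.24·log₂(0.24) = 0.4941
−0.21·log₂(0.21) = 0.4728
−0.20·log₂(0.20) = 0.4644
−0.15·log₂(0.15) = 0.4105
−0.15·log₂(0.15) = 0.4105
Sum ≈ 2.4685 → 2.469 bits.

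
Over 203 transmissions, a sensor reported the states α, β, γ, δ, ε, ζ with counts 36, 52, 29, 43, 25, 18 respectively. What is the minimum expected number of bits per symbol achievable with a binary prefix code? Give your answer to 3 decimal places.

Probabilities are the counts divided by 203.
Repeatedly combine the two least-probable nodes; the expected code length is the sum of the merged weights.
merge 18/203 + 25/203 → 43/203
merge 1/7 + 36/203 → 65/203
merge 43/203 + 43/203 → 86/203
merge 52/203 + 65/203 → 117/203
merge 86/203 + 117/203 → 1
L = 43/203 + 65/203 + 86/203 + 117/203 + 1 = 514/203 ≈ 2.532 bits/symbol.

2.532 bits/symbol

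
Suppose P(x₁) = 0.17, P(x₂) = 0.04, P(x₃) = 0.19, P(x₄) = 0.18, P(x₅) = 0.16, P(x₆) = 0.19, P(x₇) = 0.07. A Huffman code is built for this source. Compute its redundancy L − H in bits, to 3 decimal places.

Entropy H = −Σ p log₂ p ≈ 2.6677 bits.
Huffman merges: 1/25+7/100→11/100; 11/100+4/25→27/100; 17/100+9/50→7/20; 19/100+19/100→19/50; 27/100+7/20→31/50; 19/50+31/50→1. L = 273/100 ≈ 2.7300.
L − H = 2.7300 − 2.6677 = 0.062 bits.

0.062 bits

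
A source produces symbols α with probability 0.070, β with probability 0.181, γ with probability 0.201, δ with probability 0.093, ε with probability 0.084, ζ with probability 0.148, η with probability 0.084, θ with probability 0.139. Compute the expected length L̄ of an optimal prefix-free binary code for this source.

Repeatedly combine the two least-probable nodes; the expected code length is the sum of the merged weights.
merge 7/100 + 21/250 → 77/500
merge 21/250 + 93/1000 → 177/1000
merge 139/1000 + 37/250 → 287/1000
merge 77/500 + 177/1000 → 331/1000
merge 181/1000 + 201/1000 → 191/500
merge 287/1000 + 331/1000 → 309/500
merge 191/500 + 309/500 → 1
L = 77/500 + 177/1000 + 287/1000 + 331/1000 + 191/500 + 309/500 + 1 = 2949/1000 = 2.949 bits/symbol.

2.949 bits/symbol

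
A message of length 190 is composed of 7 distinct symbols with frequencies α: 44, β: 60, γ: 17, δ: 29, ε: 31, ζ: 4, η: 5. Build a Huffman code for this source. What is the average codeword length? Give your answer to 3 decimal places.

Probabilities are the counts divided by 190.
Repeatedly combine the two least-probable nodes; the expected code length is the sum of the merged weights.
merge 2/95 + 1/38 → 9/190
merge 9/190 + 17/190 → 13/95
merge 13/95 + 29/190 → 11/38
merge 31/190 + 22/95 → 15/38
merge 11/38 + 6/19 → 23/38
merge 15/38 + 23/38 → 1
L = 9/190 + 13/95 + 11/38 + 15/38 + 23/38 + 1 = 47/19 ≈ 2.474 bits/symbol.

2.474 bits/symbol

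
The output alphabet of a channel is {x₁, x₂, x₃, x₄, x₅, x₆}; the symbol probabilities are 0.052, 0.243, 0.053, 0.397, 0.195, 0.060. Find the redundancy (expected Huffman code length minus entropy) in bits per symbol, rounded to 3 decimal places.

Entropy H = −Σ p log₂ p ≈ 2.1749 bits.
Huffman merges: 13/250+53/1000→21/200; 3/50+21/200→33/200; 33/200+39/200→9/25; 243/1000+9/25→603/1000; 397/1000+603/1000→1. L = 2233/1000 ≈ 2.2330.
L − H = 2.2330 − 2.1749 = 0.058 bits.

0.058 bits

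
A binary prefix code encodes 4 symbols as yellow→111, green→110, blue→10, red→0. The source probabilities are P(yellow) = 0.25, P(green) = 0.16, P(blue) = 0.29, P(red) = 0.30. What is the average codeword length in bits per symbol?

L̄ = Σ pᵢ·ℓᵢ = 0.25·3 + 0.16·3 + 0.29·2 + 0.30·1 = 2.11 bits/symbol.

2.11 bits/symbol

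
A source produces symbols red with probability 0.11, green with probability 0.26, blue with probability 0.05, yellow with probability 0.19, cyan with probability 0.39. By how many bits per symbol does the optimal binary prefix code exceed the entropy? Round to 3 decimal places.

Entropy H = −Σ p log₂ p ≈ 2.0567 bits.
Huffman merges: 1/20+11/100→4/25; 4/25+19/100→7/20; 13/50+7/20→61/100; 39/100+61/100→1. L = 53/25 ≈ 2.1200.
L − H = 2.1200 − 2.0567 = 0.063 bits.

0.063 bits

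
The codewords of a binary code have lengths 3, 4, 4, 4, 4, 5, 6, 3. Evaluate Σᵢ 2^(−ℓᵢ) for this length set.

0.546875

With common denominator 2^6 = 64: Σ 2^(−ℓᵢ) = 8/64 + 4/64 + 4/64 + 4/64 + 4/64 + 2/64 + 1/64 + 8/64 = 35/64 = 0.546875.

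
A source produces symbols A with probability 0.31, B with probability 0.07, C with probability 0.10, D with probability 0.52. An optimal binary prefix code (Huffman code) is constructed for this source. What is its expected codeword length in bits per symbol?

1.65 bits/symbol

Repeatedly combine the two least-probable nodes; the expected code length is the sum of the merged weights.
merge 7/100 + 1/10 → 17/100
merge 17/100 + 31/100 → 12/25
merge 12/25 + 13/25 → 1
L = 17/100 + 12/25 + 1 = 33/20 = 1.65 bits/symbol.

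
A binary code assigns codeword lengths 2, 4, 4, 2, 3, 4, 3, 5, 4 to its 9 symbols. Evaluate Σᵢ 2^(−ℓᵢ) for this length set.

With common denominator 2^5 = 32: Σ 2^(−ℓᵢ) = 8/32 + 2/32 + 2/32 + 8/32 + 4/32 + 2/32 + 4/32 + 1/32 + 2/32 = 33/32 = 1.03125.

1.03125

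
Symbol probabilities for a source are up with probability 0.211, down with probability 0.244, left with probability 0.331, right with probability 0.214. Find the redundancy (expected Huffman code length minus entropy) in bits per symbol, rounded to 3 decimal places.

Entropy H = −Σ p log₂ p ≈ 1.9742 bits.
Huffman merges: 211/1000+107/500→17/40; 61/250+331/1000→23/40; 17/40+23/40→1. L = 2 ≈ 2.0000.
L − H = 2.0000 − 1.9742 = 0.026 bits.

0.026 bits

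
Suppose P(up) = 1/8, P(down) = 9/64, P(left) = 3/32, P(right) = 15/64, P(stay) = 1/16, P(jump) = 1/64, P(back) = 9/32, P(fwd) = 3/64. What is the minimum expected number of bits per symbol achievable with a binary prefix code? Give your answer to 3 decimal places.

Repeatedly combine the two least-probable nodes; the expected code length is the sum of the merged weights.
merge 1/64 + 3/64 → 1/16
merge 1/16 + 1/16 → 1/8
merge 3/32 + 1/8 → 7/32
merge 1/8 + 9/64 → 17/64
merge 7/32 + 15/64 → 29/64
merge 17/64 + 9/32 → 35/64
merge 29/64 + 35/64 → 1
L = 1/16 + 1/8 + 7/32 + 17/64 + 29/64 + 35/64 + 1 = 171/64 ≈ 2.672 bits/symbol.

2.672 bits/symbol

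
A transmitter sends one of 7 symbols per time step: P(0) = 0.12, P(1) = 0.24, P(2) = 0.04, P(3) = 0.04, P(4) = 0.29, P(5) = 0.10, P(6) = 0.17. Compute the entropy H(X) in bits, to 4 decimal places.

H = −Σ pᵢ log₂ pᵢ.
−0.12·log₂(0.12) = 0.3671
−0.24·log₂(0.24) = 0.4941
−0.04·log₂(0.04) = 0.1858
−0.04·log₂(0.04) = 0.1858
−0.29·log₂(0.29) = 0.5179
−0.10·log₂(0.10) = 0.3322
−0.17·log₂(0.17) = 0.4346
Sum ≈ 2.5174 → 2.5174 bits.

2.5174 bits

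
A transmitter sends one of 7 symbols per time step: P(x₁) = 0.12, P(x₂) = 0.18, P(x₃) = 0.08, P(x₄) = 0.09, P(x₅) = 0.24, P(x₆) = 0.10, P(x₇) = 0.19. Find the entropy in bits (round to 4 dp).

H = −Σ pᵢ log₂ pᵢ.
−0.12·log₂(0.12) = 0.3671
−0.18·log₂(0.18) = 0.4453
−0.08·log₂(0.08) = 0.2915
−0.09·log₂(0.09) = 0.3127
−0.24·log₂(0.24) = 0.4941
−0.10·log₂(0.10) = 0.3322
−0.19·log₂(0.19) = 0.4552
Sum ≈ 2.6981 → 2.6981 bits.

2.6981 bits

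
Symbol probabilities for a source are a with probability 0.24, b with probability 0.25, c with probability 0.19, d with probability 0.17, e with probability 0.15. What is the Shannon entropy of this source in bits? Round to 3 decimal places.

H = −Σ pᵢ log₂ pᵢ.
−0.24·log₂(0.24) = 0.4941
−0.25·log₂(0.25) = 0.5000
−0.19·log₂(0.19) = 0.4552
−0.17·log₂(0.17) = 0.4346
−0.15·log₂(0.15) = 0.4105
Sum ≈ 2.2945 → 2.294 bits.

2.294 bits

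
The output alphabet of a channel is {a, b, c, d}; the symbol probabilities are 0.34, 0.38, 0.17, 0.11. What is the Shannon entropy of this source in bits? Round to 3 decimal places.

1.845 bits

H = −Σ pᵢ log₂ pᵢ.
−0.34·log₂(0.34) = 0.5292
−0.38·log₂(0.38) = 0.5305
−0.17·log₂(0.17) = 0.4346
−0.11·log₂(0.11) = 0.3503
Sum ≈ 1.8445 → 1.845 bits.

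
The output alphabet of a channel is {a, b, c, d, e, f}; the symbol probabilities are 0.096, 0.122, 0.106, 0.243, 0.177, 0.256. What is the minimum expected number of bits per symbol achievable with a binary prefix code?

Repeatedly combine the two least-probable nodes; the expected code length is the sum of the merged weights.
merge 12/125 + 53/500 → 101/500
merge 61/500 + 177/1000 → 299/1000
merge 101/500 + 243/1000 → 89/200
merge 32/125 + 299/1000 → 111/200
merge 89/200 + 111/200 → 1
L = 101/500 + 299/1000 + 89/200 + 111/200 + 1 = 2501/1000 = 2.501 bits/symbol.

2.501 bits/symbol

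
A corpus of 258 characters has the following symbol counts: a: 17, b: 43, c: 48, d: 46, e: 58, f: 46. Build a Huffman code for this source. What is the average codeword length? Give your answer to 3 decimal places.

Probabilities are the counts divided by 258.
Repeatedly combine the two least-probable nodes; the expected code length is the sum of the merged weights.
merge 17/258 + 1/6 → 10/43
merge 23/129 + 23/129 → 46/129
merge 8/43 + 29/129 → 53/129
merge 10/43 + 46/129 → 76/129
merge 53/129 + 76/129 → 1
L = 10/43 + 46/129 + 53/129 + 76/129 + 1 = 334/129 ≈ 2.589 bits/symbol.

2.589 bits/symbol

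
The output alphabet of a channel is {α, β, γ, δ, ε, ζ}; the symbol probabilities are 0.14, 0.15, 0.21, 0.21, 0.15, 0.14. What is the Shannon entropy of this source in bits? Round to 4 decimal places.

2.5610 bits

H = −Σ pᵢ log₂ pᵢ.
−0.14·log₂(0.14) = 0.3971
−0.15·log₂(0.15) = 0.4105
−0.21·log₂(0.21) = 0.4728
−0.21·log₂(0.21) = 0.4728
−0.15·log₂(0.15) = 0.4105
−0.14·log₂(0.14) = 0.3971
Sum ≈ 2.5610 → 2.5610 bits.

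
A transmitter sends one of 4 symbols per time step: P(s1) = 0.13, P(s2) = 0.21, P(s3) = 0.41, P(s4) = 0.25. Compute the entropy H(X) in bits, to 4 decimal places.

H = −Σ pᵢ log₂ pᵢ.
−0.13·log₂(0.13) = 0.3826
−0.21·log₂(0.21) = 0.4728
−0.41·log₂(0.41) = 0.5274
−0.25·log₂(0.25) = 0.5000
Sum ≈ 1.8829 → 1.8829 bits.

1.8829 bits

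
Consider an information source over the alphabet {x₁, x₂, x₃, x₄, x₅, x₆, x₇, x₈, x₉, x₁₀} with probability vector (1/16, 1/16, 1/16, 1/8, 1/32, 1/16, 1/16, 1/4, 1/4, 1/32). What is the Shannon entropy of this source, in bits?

Each probability is a power of 1/2, so log₂(1/p) is an integer.
H = Σ p·log₂(1/p) = 1/16·4 + 1/16·4 + 1/16·4 + 1/8·3 + 1/32·5 + 1/16·4 + 1/16·4 + 1/4·2 + 1/4·2 + 1/32·5 = 2.9375 bits.

2.9375 bits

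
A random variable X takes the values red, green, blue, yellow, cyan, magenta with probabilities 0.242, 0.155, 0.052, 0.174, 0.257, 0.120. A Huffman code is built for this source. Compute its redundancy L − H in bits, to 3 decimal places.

0.055 bits

Entropy H = −Σ p log₂ p ≈ 2.4439 bits.
Huffman merges: 13/250+3/25→43/250; 31/200+43/250→327/1000; 87/500+121/500→52/125; 257/1000+327/1000→73/125; 52/125+73/125→1. L = 2499/1000 ≈ 2.4990.
L − H = 2.4990 − 2.4439 = 0.055 bits.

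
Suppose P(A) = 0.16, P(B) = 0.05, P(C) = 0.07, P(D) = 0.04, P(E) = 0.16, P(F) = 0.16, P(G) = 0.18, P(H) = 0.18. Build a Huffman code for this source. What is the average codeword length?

2.89 bits/symbol

Repeatedly combine the two least-probable nodes; the expected code length is the sum of the merged weights.
merge 1/25 + 1/20 → 9/100
merge 7/100 + 9/100 → 4/25
merge 4/25 + 4/25 → 8/25
merge 4/25 + 4/25 → 8/25
merge 9/50 + 9/50 → 9/25
merge 8/25 + 8/25 → 16/25
merge 9/25 + 16/25 → 1
L = 9/100 + 4/25 + 8/25 + 8/25 + 9/25 + 16/25 + 1 = 289/100 = 2.89 bits/symbol.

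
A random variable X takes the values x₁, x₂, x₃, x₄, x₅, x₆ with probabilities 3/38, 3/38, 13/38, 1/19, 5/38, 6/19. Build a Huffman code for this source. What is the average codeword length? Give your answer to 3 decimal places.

Repeatedly combine the two least-probable nodes; the expected code length is the sum of the merged weights.
merge 1/19 + 3/38 → 5/38
merge 3/38 + 5/38 → 4/19
merge 5/38 + 4/19 → 13/38
merge 6/19 + 13/38 → 25/38
merge 13/38 + 25/38 → 1
L = 5/38 + 4/19 + 13/38 + 25/38 + 1 = 89/38 ≈ 2.342 bits/symbol.

2.342 bits/symbol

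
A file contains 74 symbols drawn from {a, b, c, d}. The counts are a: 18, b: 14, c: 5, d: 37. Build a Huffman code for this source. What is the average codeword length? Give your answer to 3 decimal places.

Probabilities are the counts divided by 74.
Repeatedly combine the two least-probable nodes; the expected code length is the sum of the merged weights.
merge 5/74 + 7/37 → 19/74
merge 9/37 + 19/74 → 1/2
merge 1/2 + 1/2 → 1
L = 19/74 + 1/2 + 1 = 65/37 ≈ 1.757 bits/symbol.

1.757 bits/symbol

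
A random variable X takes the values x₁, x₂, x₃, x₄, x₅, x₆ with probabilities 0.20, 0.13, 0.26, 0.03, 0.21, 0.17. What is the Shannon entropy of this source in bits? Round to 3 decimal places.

H = −Σ pᵢ log₂ pᵢ.
−0.20·log₂(0.20) = 0.4644
−0.13·log₂(0.13) = 0.3826
−0.26·log₂(0.26) = 0.5053
−0.03·log₂(0.03) = 0.1518
−0.21·log₂(0.21) = 0.4728
−0.17·log₂(0.17) = 0.4346
Sum ≈ 2.4115 → 2.411 bits.

2.411 bits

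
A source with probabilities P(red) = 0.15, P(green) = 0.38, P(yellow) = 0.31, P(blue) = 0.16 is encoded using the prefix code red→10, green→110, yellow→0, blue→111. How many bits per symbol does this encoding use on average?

L̄ = Σ pᵢ·ℓᵢ = 0.15·2 + 0.38·3 + 0.31·1 + 0.16·3 = 2.23 bits/symbol.

2.23 bits/symbol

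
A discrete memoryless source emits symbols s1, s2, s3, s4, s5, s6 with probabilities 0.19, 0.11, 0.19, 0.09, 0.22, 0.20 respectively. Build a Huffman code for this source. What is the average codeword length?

2.58 bits/symbol

Repeatedly combine the two least-probable nodes; the expected code length is the sum of the merged weights.
merge 9/100 + 11/100 → 1/5
merge 19/100 + 19/100 → 19/50
merge 1/5 + 1/5 → 2/5
merge 11/50 + 19/50 → 3/5
merge 2/5 + 3/5 → 1
L = 1/5 + 19/50 + 2/5 + 3/5 + 1 = 129/50 = 2.58 bits/symbol.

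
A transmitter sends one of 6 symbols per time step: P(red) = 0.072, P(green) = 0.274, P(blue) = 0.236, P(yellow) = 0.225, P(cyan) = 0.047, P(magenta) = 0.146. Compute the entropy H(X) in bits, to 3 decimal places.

2.374 bits

H = −Σ pᵢ log₂ pᵢ.
−0.072·log₂(0.072) = 0.2733
−0.274·log₂(0.274) = 0.5118
−0.236·log₂(0.236) = 0.4916
−0.225·log₂(0.225) = 0.4842
−0.047·log₂(0.047) = 0.2073
−0.146·log₂(0.146) = 0.4053
Sum ≈ 2.3735 → 2.374 bits.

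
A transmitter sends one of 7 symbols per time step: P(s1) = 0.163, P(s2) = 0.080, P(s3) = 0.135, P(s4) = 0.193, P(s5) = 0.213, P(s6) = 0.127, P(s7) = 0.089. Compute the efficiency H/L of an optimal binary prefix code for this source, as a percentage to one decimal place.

98.8%

Entropy H = −Σ p log₂ p ≈ 2.7301 bits.
Huffman merges: 2/25+89/1000→169/1000; 127/1000+27/200→131/500; 163/1000+169/1000→83/250; 193/1000+213/1000→203/500; 131/500+83/250→297/500; 203/500+297/500→1. L = 2763/1000 ≈ 2.7630.
Efficiency = H/L = 2.7301/2.7630 = 98.8%.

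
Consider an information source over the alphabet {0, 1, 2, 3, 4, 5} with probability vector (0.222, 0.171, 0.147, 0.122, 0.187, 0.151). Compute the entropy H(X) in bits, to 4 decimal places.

H = −Σ pᵢ log₂ pᵢ.
−0.222·log₂(0.222) = 0.4820
−0.171·log₂(0.171) = 0.4357
−0.147·log₂(0.147) = 0.4066
−0.122·log₂(0.122) = 0.3703
−0.187·log₂(0.187) = 0.4523
−0.151·log₂(0.151) = 0.4118
Sum ≈ 2.5588 → 2.5588 bits.

2.5588 bits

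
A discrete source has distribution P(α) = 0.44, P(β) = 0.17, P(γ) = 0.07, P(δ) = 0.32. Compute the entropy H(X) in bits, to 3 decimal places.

H = −Σ pᵢ log₂ pᵢ.
−0.44·log₂(0.44) = 0.5211
−0.17·log₂(0.17) = 0.4346
−0.07·log₂(0.07) = 0.2686
−0.32·log₂(0.32) = 0.5260
Sum ≈ 1.7503 → 1.750 bits.

1.750 bits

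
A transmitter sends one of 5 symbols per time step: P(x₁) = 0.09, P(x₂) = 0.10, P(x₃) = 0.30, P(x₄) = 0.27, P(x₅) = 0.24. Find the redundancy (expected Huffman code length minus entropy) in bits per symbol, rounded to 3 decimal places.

Entropy H = −Σ p log₂ p ≈ 2.1701 bits.
Huffman merges: 9/100+1/10→19/100; 19/100+6/25→43/100; 27/100+3/10→57/100; 43/100+57/100→1. L = 219/100 ≈ 2.1900.
L − H = 2.1900 − 2.1701 = 0.020 bits.

0.020 bits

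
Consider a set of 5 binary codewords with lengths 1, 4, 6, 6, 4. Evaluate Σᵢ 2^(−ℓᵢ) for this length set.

With common denominator 2^6 = 64: Σ 2^(−ℓᵢ) = 32/64 + 4/64 + 1/64 + 1/64 + 4/64 = 42/64 = 0.65625.

0.65625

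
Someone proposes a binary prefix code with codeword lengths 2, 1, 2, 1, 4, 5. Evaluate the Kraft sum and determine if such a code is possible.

With common denominator 2^5 = 32: Σ 2^(−ℓᵢ) = 8/32 + 16/32 + 8/32 + 16/32 + 2/32 + 1/32 = 51/32 = 1.59375.
Kraft's inequality requires Σ ≤ 1; here Σ = 1.59375 > 1, so no such prefix code exists.

1.59375; no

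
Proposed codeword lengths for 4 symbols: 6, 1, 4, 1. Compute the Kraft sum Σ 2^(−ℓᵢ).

With common denominator 2^6 = 64: Σ 2^(−ℓᵢ) = 1/64 + 32/64 + 4/64 + 32/64 = 69/64 = 1.078125.

1.078125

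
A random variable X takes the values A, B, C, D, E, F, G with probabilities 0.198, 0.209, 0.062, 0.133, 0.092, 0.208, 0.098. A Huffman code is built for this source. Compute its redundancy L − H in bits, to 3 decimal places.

Entropy H = −Σ p log₂ p ≈ 2.6867 bits.
Huffman merges: 31/500+23/250→77/500; 49/500+133/1000→231/1000; 77/500+99/500→44/125; 26/125+209/1000→417/1000; 231/1000+44/125→583/1000; 417/1000+583/1000→1. L = 2737/1000 ≈ 2.7370.
L − H = 2.7370 − 2.6867 = 0.050 bits.

0.050 bits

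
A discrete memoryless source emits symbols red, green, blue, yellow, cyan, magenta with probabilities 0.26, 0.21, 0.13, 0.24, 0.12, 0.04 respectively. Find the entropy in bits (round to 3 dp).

2.408 bits

H = −Σ pᵢ log₂ pᵢ.
−0.26·log₂(0.26) = 0.5053
−0.21·log₂(0.21) = 0.4728
−0.13·log₂(0.13) = 0.3826
−0.24·log₂(0.24) = 0.4941
−0.12·log₂(0.12) = 0.3671
−0.04·log₂(0.04) = 0.1858
Sum ≈ 2.4077 → 2.408 bits.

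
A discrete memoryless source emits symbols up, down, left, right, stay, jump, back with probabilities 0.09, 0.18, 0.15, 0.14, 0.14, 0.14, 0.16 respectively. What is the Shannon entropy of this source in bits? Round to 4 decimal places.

H = −Σ pᵢ log₂ pᵢ.
−0.09·log₂(0.09) = 0.3127
−0.18·log₂(0.18) = 0.4453
−0.15·log₂(0.15) = 0.4105
−0.14·log₂(0.14) = 0.3971
−0.14·log₂(0.14) = 0.3971
−0.14·log₂(0.14) = 0.3971
−0.16·log₂(0.16) = 0.4230
Sum ≈ 2.7829 → 2.7829 bits.

2.7829 bits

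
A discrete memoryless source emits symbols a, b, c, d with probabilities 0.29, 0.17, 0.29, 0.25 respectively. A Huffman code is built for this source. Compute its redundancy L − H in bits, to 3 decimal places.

0.030 bits

Entropy H = −Σ p log₂ p ≈ 1.9704 bits.
Huffman merges: 17/100+1/4→21/50; 29/100+29/100→29/50; 21/50+29/50→1. L = 2 ≈ 2.0000.
L − H = 2.0000 − 1.9704 = 0.030 bits.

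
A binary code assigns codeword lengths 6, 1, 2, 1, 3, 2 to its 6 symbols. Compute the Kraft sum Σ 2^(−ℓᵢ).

1.640625

With common denominator 2^6 = 64: Σ 2^(−ℓᵢ) = 1/64 + 32/64 + 16/64 + 32/64 + 8/64 + 16/64 = 105/64 = 1.640625.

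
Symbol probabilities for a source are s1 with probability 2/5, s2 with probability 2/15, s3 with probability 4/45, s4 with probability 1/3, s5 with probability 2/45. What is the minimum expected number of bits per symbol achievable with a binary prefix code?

Repeatedly combine the two least-probable nodes; the expected code length is the sum of the merged weights.
merge 2/45 + 4/45 → 2/15
merge 2/15 + 2/15 → 4/15
merge 4/15 + 1/3 → 3/5
merge 2/5 + 3/5 → 1
L = 2/15 + 4/15 + 3/5 + 1 = 2 bits/symbol.

2 bits/symbol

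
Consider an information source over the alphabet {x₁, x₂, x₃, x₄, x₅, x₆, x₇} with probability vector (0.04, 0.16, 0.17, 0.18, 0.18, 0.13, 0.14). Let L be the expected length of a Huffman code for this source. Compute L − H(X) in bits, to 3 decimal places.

Entropy H = −Σ p log₂ p ≈ 2.7137 bits.
Huffman merges: 1/25+13/100→17/100; 7/50+4/25→3/10; 17/100+17/100→17/50; 9/50+9/50→9/25; 3/10+17/50→16/25; 9/25+16/25→1. L = 281/100 ≈ 2.8100.
L − H = 2.8100 − 2.7137 = 0.096 bits.

0.096 bits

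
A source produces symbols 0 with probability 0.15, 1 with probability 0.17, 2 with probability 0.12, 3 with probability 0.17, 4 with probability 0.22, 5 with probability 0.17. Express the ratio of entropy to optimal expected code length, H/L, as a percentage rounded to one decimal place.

Entropy H = −Σ p log₂ p ≈ 2.5619 bits.
Huffman merges: 3/25+3/20→27/100; 17/100+17/100→17/50; 17/100+11/50→39/100; 27/100+17/50→61/100; 39/100+61/100→1. L = 261/100 ≈ 2.6100.
Efficiency = H/L = 2.5619/2.6100 = 98.2%.

98.2%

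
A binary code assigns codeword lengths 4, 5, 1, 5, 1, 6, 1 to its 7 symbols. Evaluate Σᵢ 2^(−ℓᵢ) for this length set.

With common denominator 2^6 = 64: Σ 2^(−ℓᵢ) = 4/64 + 2/64 + 32/64 + 2/64 + 32/64 + 1/64 + 32/64 = 105/64 = 1.640625.

1.640625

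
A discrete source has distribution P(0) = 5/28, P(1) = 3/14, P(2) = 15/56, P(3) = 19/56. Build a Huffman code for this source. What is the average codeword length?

Repeatedly combine the two least-probable nodes; the expected code length is the sum of the merged weights.
merge 5/28 + 3/14 → 11/28
merge 15/56 + 19/56 → 17/28
merge 11/28 + 17/28 → 1
L = 11/28 + 17/28 + 1 = 2 bits/symbol.

2 bits/symbol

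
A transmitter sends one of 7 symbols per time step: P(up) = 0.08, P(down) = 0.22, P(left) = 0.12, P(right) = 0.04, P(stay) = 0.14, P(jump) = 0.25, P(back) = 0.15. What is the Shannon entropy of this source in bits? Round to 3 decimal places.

2.633 bits

H = −Σ pᵢ log₂ pᵢ.
−0.08·log₂(0.08) = 0.2915
−0.22·log₂(0.22) = 0.4806
−0.12·log₂(0.12) = 0.3671
−0.04·log₂(0.04) = 0.1858
−0.14·log₂(0.14) = 0.3971
−0.25·log₂(0.25) = 0.5000
−0.15·log₂(0.15) = 0.4105
Sum ≈ 2.6326 → 2.633 bits.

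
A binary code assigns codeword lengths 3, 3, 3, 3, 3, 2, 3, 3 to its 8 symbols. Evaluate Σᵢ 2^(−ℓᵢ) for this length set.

1.125

With common denominator 2^3 = 8: Σ 2^(−ℓᵢ) = 1/8 + 1/8 + 1/8 + 1/8 + 1/8 + 2/8 + 1/8 + 1/8 = 9/8 = 1.125.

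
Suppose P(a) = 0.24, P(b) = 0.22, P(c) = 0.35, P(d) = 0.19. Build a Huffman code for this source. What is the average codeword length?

Repeatedly combine the two least-probable nodes; the expected code length is the sum of the merged weights.
merge 19/100 + 11/50 → 41/100
merge 6/25 + 7/20 → 59/100
merge 41/100 + 59/100 → 1
L = 41/100 + 59/100 + 1 = 2 bits/symbol.

2 bits/symbol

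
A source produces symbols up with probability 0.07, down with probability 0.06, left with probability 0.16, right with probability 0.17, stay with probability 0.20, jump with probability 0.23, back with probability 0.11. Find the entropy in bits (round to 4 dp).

2.6720 bits

H = −Σ pᵢ log₂ pᵢ.
−0.07·log₂(0.07) = 0.2686
−0.06·log₂(0.06) = 0.2435
−0.16·log₂(0.16) = 0.4230
−0.17·log₂(0.17) = 0.4346
−0.20·log₂(0.20) = 0.4644
−0.23·log₂(0.23) = 0.4877
−0.11·log₂(0.11) = 0.3503
Sum ≈ 2.6720 → 2.6720 bits.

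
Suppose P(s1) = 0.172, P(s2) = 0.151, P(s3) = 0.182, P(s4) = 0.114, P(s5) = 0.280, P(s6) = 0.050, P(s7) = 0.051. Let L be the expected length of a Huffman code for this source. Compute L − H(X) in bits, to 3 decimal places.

Entropy H = −Σ p log₂ p ≈ 2.6024 bits.
Huffman merges: 1/20+51/1000→101/1000; 101/1000+57/500→43/200; 151/1000+43/250→323/1000; 91/500+43/200→397/1000; 7/25+323/1000→603/1000; 397/1000+603/1000→1. L = 2639/1000 ≈ 2.6390.
L − H = 2.6390 − 2.6024 = 0.037 bits.

0.037 bits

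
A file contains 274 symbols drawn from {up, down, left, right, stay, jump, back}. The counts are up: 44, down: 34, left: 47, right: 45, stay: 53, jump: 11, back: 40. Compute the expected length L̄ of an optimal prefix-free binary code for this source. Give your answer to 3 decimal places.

2.799 bits/symbol

Probabilities are the counts divided by 274.
Repeatedly combine the two least-probable nodes; the expected code length is the sum of the merged weights.
merge 11/274 + 17/137 → 45/274
merge 20/137 + 22/137 → 42/137
merge 45/274 + 45/274 → 45/137
merge 47/274 + 53/274 → 50/137
merge 42/137 + 45/137 → 87/137
merge 50/137 + 87/137 → 1
L = 45/274 + 42/137 + 45/137 + 50/137 + 87/137 + 1 = 767/274 ≈ 2.799 bits/symbol.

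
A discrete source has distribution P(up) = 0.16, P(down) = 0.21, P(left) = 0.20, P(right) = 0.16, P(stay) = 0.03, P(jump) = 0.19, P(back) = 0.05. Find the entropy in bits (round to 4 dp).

2.6063 bits

H = −Σ pᵢ log₂ pᵢ.
−0.16·log₂(0.16) = 0.4230
−0.21·log₂(0.21) = 0.4728
−0.20·log₂(0.20) = 0.4644
−0.16·log₂(0.16) = 0.4230
−0.03·log₂(0.03) = 0.1518
−0.19·log₂(0.19) = 0.4552
−0.05·log₂(0.05) = 0.2161
Sum ≈ 2.6063 → 2.6063 bits.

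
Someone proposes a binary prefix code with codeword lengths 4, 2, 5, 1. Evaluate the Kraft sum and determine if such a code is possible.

0.84375; yes

With common denominator 2^5 = 32: Σ 2^(−ℓᵢ) = 2/32 + 8/32 + 1/32 + 16/32 = 27/32 = 0.84375.
Kraft's inequality requires Σ ≤ 1; here Σ = 0.84375 ≤ 1, so such a prefix code exists.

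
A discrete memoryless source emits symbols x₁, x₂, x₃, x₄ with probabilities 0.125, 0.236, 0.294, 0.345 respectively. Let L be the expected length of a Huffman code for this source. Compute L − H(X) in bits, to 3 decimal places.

0.084 bits

Entropy H = −Σ p log₂ p ≈ 1.9155 bits.
Huffman merges: 1/8+59/250→361/1000; 147/500+69/200→639/1000; 361/1000+639/1000→1. L = 2 ≈ 2.0000.
L − H = 2.0000 − 1.9155 = 0.084 bits.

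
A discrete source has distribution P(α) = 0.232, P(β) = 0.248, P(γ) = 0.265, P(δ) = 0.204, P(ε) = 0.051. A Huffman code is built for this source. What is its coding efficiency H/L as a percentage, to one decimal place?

96.8%

Entropy H = −Σ p log₂ p ≈ 2.1824 bits.
Huffman merges: 51/1000+51/250→51/200; 29/125+31/125→12/25; 51/200+53/200→13/25; 12/25+13/25→1. L = 451/200 ≈ 2.2550.
Efficiency = H/L = 2.1824/2.2550 = 96.8%.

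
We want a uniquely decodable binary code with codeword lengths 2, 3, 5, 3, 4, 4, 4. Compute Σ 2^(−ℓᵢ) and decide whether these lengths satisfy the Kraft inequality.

0.71875; yes

With common denominator 2^5 = 32: Σ 2^(−ℓᵢ) = 8/32 + 4/32 + 1/32 + 4/32 + 2/32 + 2/32 + 2/32 = 23/32 = 0.71875.
Kraft's inequality requires Σ ≤ 1; here Σ = 0.71875 ≤ 1, so such a prefix code exists.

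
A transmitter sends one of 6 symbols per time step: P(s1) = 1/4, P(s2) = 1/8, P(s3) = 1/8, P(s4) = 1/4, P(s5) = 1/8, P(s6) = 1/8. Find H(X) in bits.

2.5 bits

Each probability is a power of 1/2, so log₂(1/p) is an integer.
H = Σ p·log₂(1/p) = 1/4·2 + 1/8·3 + 1/8·3 + 1/4·2 + 1/8·3 + 1/8·3 = 2.5 bits.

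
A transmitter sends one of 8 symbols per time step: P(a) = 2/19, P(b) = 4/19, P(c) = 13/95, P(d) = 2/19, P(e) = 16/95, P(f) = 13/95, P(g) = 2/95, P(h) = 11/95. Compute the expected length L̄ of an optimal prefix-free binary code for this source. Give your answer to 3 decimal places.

2.916 bits/symbol

Repeatedly combine the two least-probable nodes; the expected code length is the sum of the merged weights.
merge 2/95 + 2/19 → 12/95
merge 2/19 + 11/95 → 21/95
merge 12/95 + 13/95 → 5/19
merge 13/95 + 16/95 → 29/95
merge 4/19 + 21/95 → 41/95
merge 5/19 + 29/95 → 54/95
merge 41/95 + 54/95 → 1
L = 12/95 + 21/95 + 5/19 + 29/95 + 41/95 + 54/95 + 1 = 277/95 ≈ 2.916 bits/symbol.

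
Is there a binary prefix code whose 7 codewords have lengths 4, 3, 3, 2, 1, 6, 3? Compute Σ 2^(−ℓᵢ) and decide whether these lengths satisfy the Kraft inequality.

1.203125; no

With common denominator 2^6 = 64: Σ 2^(−ℓᵢ) = 4/64 + 8/64 + 8/64 + 16/64 + 32/64 + 1/64 + 8/64 = 77/64 = 1.203125.
Kraft's inequality requires Σ ≤ 1; here Σ = 1.203125 > 1, so no such prefix code exists.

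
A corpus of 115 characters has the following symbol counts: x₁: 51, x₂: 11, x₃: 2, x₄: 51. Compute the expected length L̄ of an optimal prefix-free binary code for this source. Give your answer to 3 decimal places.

Probabilities are the counts divided by 115.
Repeatedly combine the two least-probable nodes; the expected code length is the sum of the merged weights.
merge 2/115 + 11/115 → 13/115
merge 13/115 + 51/115 → 64/115
merge 51/115 + 64/115 → 1
L = 13/115 + 64/115 + 1 = 192/115 ≈ 1.670 bits/symbol.

1.670 bits/symbol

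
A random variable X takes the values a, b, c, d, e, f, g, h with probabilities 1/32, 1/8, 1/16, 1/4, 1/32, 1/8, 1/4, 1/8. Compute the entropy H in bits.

Each probability is a power of 1/2, so log₂(1/p) is an integer.
H = Σ p·log₂(1/p) = 1/32·5 + 1/8·3 + 1/16·4 + 1/4·2 + 1/32·5 + 1/8·3 + 1/4·2 + 1/8·3 = 2.6875 bits.

2.6875 bits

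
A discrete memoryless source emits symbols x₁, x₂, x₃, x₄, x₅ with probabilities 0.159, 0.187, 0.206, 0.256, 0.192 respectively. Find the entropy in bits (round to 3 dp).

H = −Σ pᵢ log₂ pᵢ.
−0.159·log₂(0.159) = 0.4218
−0.187·log₂(0.187) = 0.4523
−0.206·log₂(0.206) = 0.4695
−0.256·log₂(0.256) = 0.5032
−0.192·log₂(0.192) = 0.4571
Sum ≈ 2.3040 → 2.304 bits.

2.304 bits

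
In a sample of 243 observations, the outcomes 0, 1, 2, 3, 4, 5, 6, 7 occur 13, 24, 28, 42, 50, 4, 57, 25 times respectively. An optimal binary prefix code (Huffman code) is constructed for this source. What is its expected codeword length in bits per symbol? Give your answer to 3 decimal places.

Probabilities are the counts divided by 243.
Repeatedly combine the two least-probable nodes; the expected code length is the sum of the merged weights.
merge 4/243 + 13/243 → 17/243
merge 17/243 + 8/81 → 41/243
merge 25/243 + 28/243 → 53/243
merge 41/243 + 14/81 → 83/243
merge 50/243 + 53/243 → 103/243
merge 19/81 + 83/243 → 140/243
merge 103/243 + 140/243 → 1
L = 17/243 + 41/243 + 53/243 + 83/243 + 103/243 + 140/243 + 1 = 680/243 ≈ 2.798 bits/symbol.

2.798 bits/symbol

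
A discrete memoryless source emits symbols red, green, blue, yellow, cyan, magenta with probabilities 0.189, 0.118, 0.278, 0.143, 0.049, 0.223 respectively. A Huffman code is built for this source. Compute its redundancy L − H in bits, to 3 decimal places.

0.048 bits

Entropy H = −Σ p log₂ p ≈ 2.4287 bits.
Huffman merges: 49/1000+59/500→167/1000; 143/1000+167/1000→31/100; 189/1000+223/1000→103/250; 139/500+31/100→147/250; 103/250+147/250→1. L = 2477/1000 ≈ 2.4770.
L − H = 2.4770 − 2.4287 = 0.048 bits.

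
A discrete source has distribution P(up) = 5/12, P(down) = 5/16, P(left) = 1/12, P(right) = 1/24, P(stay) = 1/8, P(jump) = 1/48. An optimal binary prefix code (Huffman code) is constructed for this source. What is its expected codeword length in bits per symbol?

2.0625 bits/symbol

Repeatedly combine the two least-probable nodes; the expected code length is the sum of the merged weights.
merge 1/48 + 1/24 → 1/16
merge 1/16 + 1/12 → 7/48
merge 1/8 + 7/48 → 13/48
merge 13/48 + 5/16 → 7/12
merge 5/12 + 7/12 → 1
L = 1/16 + 7/48 + 13/48 + 7/12 + 1 = 33/16 = 2.0625 bits/symbol.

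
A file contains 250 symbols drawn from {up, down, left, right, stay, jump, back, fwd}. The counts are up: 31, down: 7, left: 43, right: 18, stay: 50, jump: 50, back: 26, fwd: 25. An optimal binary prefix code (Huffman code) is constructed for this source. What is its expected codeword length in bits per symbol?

Probabilities are the counts divided by 250.
Repeatedly combine the two least-probable nodes; the expected code length is the sum of the merged weights.
merge 7/250 + 9/125 → 1/10
merge 1/10 + 1/10 → 1/5
merge 13/125 + 31/250 → 57/250
merge 43/250 + 1/5 → 93/250
merge 1/5 + 1/5 → 2/5
merge 57/250 + 93/250 → 3/5
merge 2/5 + 3/5 → 1
L = 1/10 + 1/5 + 57/250 + 93/250 + 2/5 + 3/5 + 1 = 29/10 = 2.9 bits/symbol.

2.9 bits/symbol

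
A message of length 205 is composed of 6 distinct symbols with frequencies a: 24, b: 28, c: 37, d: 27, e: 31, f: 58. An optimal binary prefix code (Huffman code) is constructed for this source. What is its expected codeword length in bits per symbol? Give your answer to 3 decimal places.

Probabilities are the counts divided by 205.
Repeatedly combine the two least-probable nodes; the expected code length is the sum of the merged weights.
merge 24/205 + 27/205 → 51/205
merge 28/205 + 31/205 → 59/205
merge 37/205 + 51/205 → 88/205
merge 58/205 + 59/205 → 117/205
merge 88/205 + 117/205 → 1
L = 51/205 + 59/205 + 88/205 + 117/205 + 1 = 104/41 ≈ 2.537 bits/symbol.

2.537 bits/symbol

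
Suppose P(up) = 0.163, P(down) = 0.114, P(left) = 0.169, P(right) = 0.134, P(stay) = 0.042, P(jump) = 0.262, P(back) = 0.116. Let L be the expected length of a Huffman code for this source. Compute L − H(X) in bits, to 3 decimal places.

Entropy H = −Σ p log₂ p ≈ 2.6646 bits.
Huffman merges: 21/500+57/500→39/250; 29/250+67/500→1/4; 39/250+163/1000→319/1000; 169/1000+1/4→419/1000; 131/500+319/1000→581/1000; 419/1000+581/1000→1. L = 109/40 ≈ 2.7250.
L − H = 2.7250 − 2.6646 = 0.060 bits.

0.060 bits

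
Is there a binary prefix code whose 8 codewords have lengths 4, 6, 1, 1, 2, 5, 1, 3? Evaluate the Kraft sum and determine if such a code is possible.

With common denominator 2^6 = 64: Σ 2^(−ℓᵢ) = 4/64 + 1/64 + 32/64 + 32/64 + 16/64 + 2/64 + 32/64 + 8/64 = 127/64 = 1.984375.
Kraft's inequality requires Σ ≤ 1; here Σ = 1.984375 > 1, so no such prefix code exists.

1.984375; no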